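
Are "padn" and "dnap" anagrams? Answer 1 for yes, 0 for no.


Strings: "padn", "dnap"
Sorted first:  adnp
Sorted second: adnp
Sorted forms match => anagrams

1


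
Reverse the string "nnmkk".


Input: nnmkk
Reading characters right to left:
  Position 4: 'k'
  Position 3: 'k'
  Position 2: 'm'
  Position 1: 'n'
  Position 0: 'n'
Reversed: kkmnn

kkmnn


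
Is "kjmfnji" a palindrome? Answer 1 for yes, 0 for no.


Input: kjmfnji
Reversed: ijnfmjk
  Compare pos 0 ('k') with pos 6 ('i'): MISMATCH
  Compare pos 1 ('j') with pos 5 ('j'): match
  Compare pos 2 ('m') with pos 4 ('n'): MISMATCH
Result: not a palindrome

0


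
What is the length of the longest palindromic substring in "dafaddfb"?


Input: "dafaddfb"
Checking substrings for palindromes:
  [0:5] "dafad" (len 5) => palindrome
  [1:4] "afa" (len 3) => palindrome
  [4:6] "dd" (len 2) => palindrome
Longest palindromic substring: "dafad" with length 5

5


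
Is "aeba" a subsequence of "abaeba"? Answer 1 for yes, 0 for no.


Check if "aeba" is a subsequence of "abaeba"
Greedy scan:
  Position 0 ('a'): matches sub[0] = 'a'
  Position 1 ('b'): no match needed
  Position 2 ('a'): no match needed
  Position 3 ('e'): matches sub[1] = 'e'
  Position 4 ('b'): matches sub[2] = 'b'
  Position 5 ('a'): matches sub[3] = 'a'
All 4 characters matched => is a subsequence

1


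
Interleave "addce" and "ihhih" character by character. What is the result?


Interleaving "addce" and "ihhih":
  Position 0: 'a' from first, 'i' from second => "ai"
  Position 1: 'd' from first, 'h' from second => "dh"
  Position 2: 'd' from first, 'h' from second => "dh"
  Position 3: 'c' from first, 'i' from second => "ci"
  Position 4: 'e' from first, 'h' from second => "eh"
Result: aidhdhcieh

aidhdhcieh


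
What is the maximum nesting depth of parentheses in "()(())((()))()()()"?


Input: "()(())((()))()()()"
Tracking depth:
  Position 0 '(': depth becomes 1
  Position 1 ')': depth becomes 0
  Position 2 '(': depth becomes 1
  Position 3 '(': depth becomes 2
  Position 4 ')': depth becomes 1
  Position 5 ')': depth becomes 0
  Position 6 '(': depth becomes 1
  Position 7 '(': depth becomes 2
  Position 8 '(': depth becomes 3
  Position 9 ')': depth becomes 2
  Position 10 ')': depth becomes 1
  Position 11 ')': depth becomes 0
  Position 12 '(': depth becomes 1
  Position 13 ')': depth becomes 0
  Position 14 '(': depth becomes 1
  Position 15 ')': depth becomes 0
  Position 16 '(': depth becomes 1
  Position 17 ')': depth becomes 0
Maximum depth reached: 3

3


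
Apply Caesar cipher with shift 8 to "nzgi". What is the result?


Caesar cipher: shift "nzgi" by 8
  'n' (pos 13) + 8 = pos 21 = 'v'
  'z' (pos 25) + 8 = pos 7 = 'h'
  'g' (pos 6) + 8 = pos 14 = 'o'
  'i' (pos 8) + 8 = pos 16 = 'q'
Result: vhoq

vhoq


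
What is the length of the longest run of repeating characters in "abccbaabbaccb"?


Input: "abccbaabbaccb"
Scanning for longest run:
  Position 1 ('b'): new char, reset run to 1
  Position 2 ('c'): new char, reset run to 1
  Position 3 ('c'): continues run of 'c', length=2
  Position 4 ('b'): new char, reset run to 1
  Position 5 ('a'): new char, reset run to 1
  Position 6 ('a'): continues run of 'a', length=2
  Position 7 ('b'): new char, reset run to 1
  Position 8 ('b'): continues run of 'b', length=2
  Position 9 ('a'): new char, reset run to 1
  Position 10 ('c'): new char, reset run to 1
  Position 11 ('c'): continues run of 'c', length=2
  Position 12 ('b'): new char, reset run to 1
Longest run: 'c' with length 2

2


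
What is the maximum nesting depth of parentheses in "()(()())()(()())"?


Input: "()(()())()(()())"
Tracking depth:
  Position 0 '(': depth becomes 1
  Position 1 ')': depth becomes 0
  Position 2 '(': depth becomes 1
  Position 3 '(': depth becomes 2
  Position 4 ')': depth becomes 1
  Position 5 '(': depth becomes 2
  Position 6 ')': depth becomes 1
  Position 7 ')': depth becomes 0
  Position 8 '(': depth becomes 1
  Position 9 ')': depth becomes 0
  Position 10 '(': depth becomes 1
  Position 11 '(': depth becomes 2
  Position 12 ')': depth becomes 1
  Position 13 '(': depth becomes 2
  Position 14 ')': depth becomes 1
  Position 15 ')': depth becomes 0
Maximum depth reached: 2

2


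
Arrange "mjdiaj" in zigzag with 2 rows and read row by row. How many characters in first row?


Zigzag "mjdiaj" into 2 rows:
Placing characters:
  'm' => row 0
  'j' => row 1
  'd' => row 0
  'i' => row 1
  'a' => row 0
  'j' => row 1
Rows:
  Row 0: "mda"
  Row 1: "jij"
First row length: 3

3


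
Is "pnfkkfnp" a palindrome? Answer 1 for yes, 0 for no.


Input: pnfkkfnp
Reversed: pnfkkfnp
  Compare pos 0 ('p') with pos 7 ('p'): match
  Compare pos 1 ('n') with pos 6 ('n'): match
  Compare pos 2 ('f') with pos 5 ('f'): match
  Compare pos 3 ('k') with pos 4 ('k'): match
Result: palindrome

1


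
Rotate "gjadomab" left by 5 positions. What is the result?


Input: "gjadomab", rotate left by 5
First 5 characters: "gjado"
Remaining characters: "mab"
Concatenate remaining + first: "mab" + "gjado" = "mabgjado"

mabgjado


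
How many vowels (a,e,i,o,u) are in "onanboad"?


Input: onanboad
Checking each character:
  'o' at position 0: vowel (running total: 1)
  'n' at position 1: consonant
  'a' at position 2: vowel (running total: 2)
  'n' at position 3: consonant
  'b' at position 4: consonant
  'o' at position 5: vowel (running total: 3)
  'a' at position 6: vowel (running total: 4)
  'd' at position 7: consonant
Total vowels: 4

4


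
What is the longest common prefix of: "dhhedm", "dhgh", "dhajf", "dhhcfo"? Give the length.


Words: dhhedm, dhgh, dhajf, dhhcfo
  Position 0: all 'd' => match
  Position 1: all 'h' => match
  Position 2: ('h', 'g', 'a', 'h') => mismatch, stop
LCP = "dh" (length 2)

2


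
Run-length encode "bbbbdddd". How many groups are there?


Input: bbbbdddd
Scanning for consecutive runs:
  Group 1: 'b' x 4 (positions 0-3)
  Group 2: 'd' x 4 (positions 4-7)
Total groups: 2

2


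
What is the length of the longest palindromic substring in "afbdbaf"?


Input: "afbdbaf"
Checking substrings for palindromes:
  [2:5] "bdb" (len 3) => palindrome
Longest palindromic substring: "bdb" with length 3

3


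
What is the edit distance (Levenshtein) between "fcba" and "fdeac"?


Computing edit distance: "fcba" -> "fdeac"
DP table:
           f    d    e    a    c
      0    1    2    3    4    5
  f   1    0    1    2    3    4
  c   2    1    1    2    3    3
  b   3    2    2    2    3    4
  a   4    3    3    3    2    3
Edit distance = dp[4][5] = 3

3


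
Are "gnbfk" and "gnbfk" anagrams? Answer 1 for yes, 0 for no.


Strings: "gnbfk", "gnbfk"
Sorted first:  bfgkn
Sorted second: bfgkn
Sorted forms match => anagrams

1


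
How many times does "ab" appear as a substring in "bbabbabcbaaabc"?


Searching for "ab" in "bbabbabcbaaabc"
Scanning each position:
  Position 0: "bb" => no
  Position 1: "ba" => no
  Position 2: "ab" => MATCH
  Position 3: "bb" => no
  Position 4: "ba" => no
  Position 5: "ab" => MATCH
  Position 6: "bc" => no
  Position 7: "cb" => no
  Position 8: "ba" => no
  Position 9: "aa" => no
  Position 10: "aa" => no
  Position 11: "ab" => MATCH
  Position 12: "bc" => no
Total occurrences: 3

3


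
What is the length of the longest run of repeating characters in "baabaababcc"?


Input: "baabaababcc"
Scanning for longest run:
  Position 1 ('a'): new char, reset run to 1
  Position 2 ('a'): continues run of 'a', length=2
  Position 3 ('b'): new char, reset run to 1
  Position 4 ('a'): new char, reset run to 1
  Position 5 ('a'): continues run of 'a', length=2
  Position 6 ('b'): new char, reset run to 1
  Position 7 ('a'): new char, reset run to 1
  Position 8 ('b'): new char, reset run to 1
  Position 9 ('c'): new char, reset run to 1
  Position 10 ('c'): continues run of 'c', length=2
Longest run: 'a' with length 2

2


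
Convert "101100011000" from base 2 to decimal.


Input: "101100011000" in base 2
Positional expansion:
  Digit '1' (value 1) x 2^11 = 2048
  Digit '0' (value 0) x 2^10 = 0
  Digit '1' (value 1) x 2^9 = 512
  Digit '1' (value 1) x 2^8 = 256
  Digit '0' (value 0) x 2^7 = 0
  Digit '0' (value 0) x 2^6 = 0
  Digit '0' (value 0) x 2^5 = 0
  Digit '1' (value 1) x 2^4 = 16
  Digit '1' (value 1) x 2^3 = 8
  Digit '0' (value 0) x 2^2 = 0
  Digit '0' (value 0) x 2^1 = 0
  Digit '0' (value 0) x 2^0 = 0
Sum = 2840

2840


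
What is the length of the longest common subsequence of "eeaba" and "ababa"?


LCS of "eeaba" and "ababa"
DP table:
           a    b    a    b    a
      0    0    0    0    0    0
  e   0    0    0    0    0    0
  e   0    0    0    0    0    0
  a   0    1    1    1    1    1
  b   0    1    2    2    2    2
  a   0    1    2    3    3    3
LCS length = dp[5][5] = 3

3


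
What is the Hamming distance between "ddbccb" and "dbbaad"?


Comparing "ddbccb" and "dbbaad" position by position:
  Position 0: 'd' vs 'd' => same
  Position 1: 'd' vs 'b' => differ
  Position 2: 'b' vs 'b' => same
  Position 3: 'c' vs 'a' => differ
  Position 4: 'c' vs 'a' => differ
  Position 5: 'b' vs 'd' => differ
Total differences (Hamming distance): 4

4


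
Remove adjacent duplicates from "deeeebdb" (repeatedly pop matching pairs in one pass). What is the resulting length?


Input: deeeebdb
Stack-based adjacent duplicate removal:
  Read 'd': push. Stack: d
  Read 'e': push. Stack: de
  Read 'e': matches stack top 'e' => pop. Stack: d
  Read 'e': push. Stack: de
  Read 'e': matches stack top 'e' => pop. Stack: d
  Read 'b': push. Stack: db
  Read 'd': push. Stack: dbd
  Read 'b': push. Stack: dbdb
Final stack: "dbdb" (length 4)

4


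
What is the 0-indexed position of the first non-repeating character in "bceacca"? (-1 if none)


Input: bceacca
Character frequencies:
  'a': 2
  'b': 1
  'c': 3
  'e': 1
Scanning left to right for freq == 1:
  Position 0 ('b'): unique! => answer = 0

0


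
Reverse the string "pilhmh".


Input: pilhmh
Reading characters right to left:
  Position 5: 'h'
  Position 4: 'm'
  Position 3: 'h'
  Position 2: 'l'
  Position 1: 'i'
  Position 0: 'p'
Reversed: hmhlip

hmhlip


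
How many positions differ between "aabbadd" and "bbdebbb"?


Comparing "aabbadd" and "bbdebbb" position by position:
  Position 0: 'a' vs 'b' => DIFFER
  Position 1: 'a' vs 'b' => DIFFER
  Position 2: 'b' vs 'd' => DIFFER
  Position 3: 'b' vs 'e' => DIFFER
  Position 4: 'a' vs 'b' => DIFFER
  Position 5: 'd' vs 'b' => DIFFER
  Position 6: 'd' vs 'b' => DIFFER
Positions that differ: 7

7


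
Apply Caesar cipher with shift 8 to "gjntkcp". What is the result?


Caesar cipher: shift "gjntkcp" by 8
  'g' (pos 6) + 8 = pos 14 = 'o'
  'j' (pos 9) + 8 = pos 17 = 'r'
  'n' (pos 13) + 8 = pos 21 = 'v'
  't' (pos 19) + 8 = pos 1 = 'b'
  'k' (pos 10) + 8 = pos 18 = 's'
  'c' (pos 2) + 8 = pos 10 = 'k'
  'p' (pos 15) + 8 = pos 23 = 'x'
Result: orvbskx

orvbskx


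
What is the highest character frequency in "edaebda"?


Input: edaebda
Character counts:
  'a': 2
  'b': 1
  'd': 2
  'e': 2
Maximum frequency: 2

2


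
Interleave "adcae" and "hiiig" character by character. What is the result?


Interleaving "adcae" and "hiiig":
  Position 0: 'a' from first, 'h' from second => "ah"
  Position 1: 'd' from first, 'i' from second => "di"
  Position 2: 'c' from first, 'i' from second => "ci"
  Position 3: 'a' from first, 'i' from second => "ai"
  Position 4: 'e' from first, 'g' from second => "eg"
Result: ahdiciaieg

ahdiciaieg


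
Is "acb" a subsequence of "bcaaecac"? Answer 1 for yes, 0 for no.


Check if "acb" is a subsequence of "bcaaecac"
Greedy scan:
  Position 0 ('b'): no match needed
  Position 1 ('c'): no match needed
  Position 2 ('a'): matches sub[0] = 'a'
  Position 3 ('a'): no match needed
  Position 4 ('e'): no match needed
  Position 5 ('c'): matches sub[1] = 'c'
  Position 6 ('a'): no match needed
  Position 7 ('c'): no match needed
Only matched 2/3 characters => not a subsequence

0


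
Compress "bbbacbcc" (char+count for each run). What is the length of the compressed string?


Input: bbbacbcc
Runs:
  'b' x 3 => "b3"
  'a' x 1 => "a1"
  'c' x 1 => "c1"
  'b' x 1 => "b1"
  'c' x 2 => "c2"
Compressed: "b3a1c1b1c2"
Compressed length: 10

10


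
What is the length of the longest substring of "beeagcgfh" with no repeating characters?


Input: "beeagcgfh"
Sliding window (track last position of each char):
  Position 0 ('b'): window [0,0] length 1 -- new best
  Position 1 ('e'): window [0,1] length 2 -- new best
  Position 2 ('e'): repeat (last at 1), move window start to 2
  Position 2 ('e'): window [2,2] length 1
  Position 3 ('a'): window [2,3] length 2
  Position 4 ('g'): window [2,4] length 3 -- new best
  Position 5 ('c'): window [2,5] length 4 -- new best
  Position 6 ('g'): repeat (last at 4), move window start to 5
  Position 6 ('g'): window [5,6] length 2
  Position 7 ('f'): window [5,7] length 3
  Position 8 ('h'): window [5,8] length 4
Longest substring with no repeats: "eagc" with length 4

4


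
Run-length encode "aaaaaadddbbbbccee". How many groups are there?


Input: aaaaaadddbbbbccee
Scanning for consecutive runs:
  Group 1: 'a' x 6 (positions 0-5)
  Group 2: 'd' x 3 (positions 6-8)
  Group 3: 'b' x 4 (positions 9-12)
  Group 4: 'c' x 2 (positions 13-14)
  Group 5: 'e' x 2 (positions 15-16)
Total groups: 5

5


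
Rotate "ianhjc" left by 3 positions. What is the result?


Input: "ianhjc", rotate left by 3
First 3 characters: "ian"
Remaining characters: "hjc"
Concatenate remaining + first: "hjc" + "ian" = "hjcian"

hjcian


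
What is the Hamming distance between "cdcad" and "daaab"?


Comparing "cdcad" and "daaab" position by position:
  Position 0: 'c' vs 'd' => differ
  Position 1: 'd' vs 'a' => differ
  Position 2: 'c' vs 'a' => differ
  Position 3: 'a' vs 'a' => same
  Position 4: 'd' vs 'b' => differ
Total differences (Hamming distance): 4

4


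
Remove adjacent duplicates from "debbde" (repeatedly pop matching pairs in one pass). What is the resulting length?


Input: debbde
Stack-based adjacent duplicate removal:
  Read 'd': push. Stack: d
  Read 'e': push. Stack: de
  Read 'b': push. Stack: deb
  Read 'b': matches stack top 'b' => pop. Stack: de
  Read 'd': push. Stack: ded
  Read 'e': push. Stack: dede
Final stack: "dede" (length 4)

4


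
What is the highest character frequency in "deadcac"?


Input: deadcac
Character counts:
  'a': 2
  'c': 2
  'd': 2
  'e': 1
Maximum frequency: 2

2


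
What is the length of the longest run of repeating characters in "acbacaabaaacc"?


Input: "acbacaabaaacc"
Scanning for longest run:
  Position 1 ('c'): new char, reset run to 1
  Position 2 ('b'): new char, reset run to 1
  Position 3 ('a'): new char, reset run to 1
  Position 4 ('c'): new char, reset run to 1
  Position 5 ('a'): new char, reset run to 1
  Position 6 ('a'): continues run of 'a', length=2
  Position 7 ('b'): new char, reset run to 1
  Position 8 ('a'): new char, reset run to 1
  Position 9 ('a'): continues run of 'a', length=2
  Position 10 ('a'): continues run of 'a', length=3
  Position 11 ('c'): new char, reset run to 1
  Position 12 ('c'): continues run of 'c', length=2
Longest run: 'a' with length 3

3


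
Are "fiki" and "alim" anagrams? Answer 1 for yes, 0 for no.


Strings: "fiki", "alim"
Sorted first:  fiik
Sorted second: ailm
Differ at position 0: 'f' vs 'a' => not anagrams

0


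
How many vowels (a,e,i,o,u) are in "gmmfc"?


Input: gmmfc
Checking each character:
  'g' at position 0: consonant
  'm' at position 1: consonant
  'm' at position 2: consonant
  'f' at position 3: consonant
  'c' at position 4: consonant
Total vowels: 0

0


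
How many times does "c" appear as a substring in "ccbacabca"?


Searching for "c" in "ccbacabca"
Scanning each position:
  Position 0: "c" => MATCH
  Position 1: "c" => MATCH
  Position 2: "b" => no
  Position 3: "a" => no
  Position 4: "c" => MATCH
  Position 5: "a" => no
  Position 6: "b" => no
  Position 7: "c" => MATCH
  Position 8: "a" => no
Total occurrences: 4

4


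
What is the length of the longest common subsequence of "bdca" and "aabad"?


LCS of "bdca" and "aabad"
DP table:
           a    a    b    a    d
      0    0    0    0    0    0
  b   0    0    0    1    1    1
  d   0    0    0    1    1    2
  c   0    0    0    1    1    2
  a   0    1    1    1    2    2
LCS length = dp[4][5] = 2

2


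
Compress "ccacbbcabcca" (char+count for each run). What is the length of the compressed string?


Input: ccacbbcabcca
Runs:
  'c' x 2 => "c2"
  'a' x 1 => "a1"
  'c' x 1 => "c1"
  'b' x 2 => "b2"
  'c' x 1 => "c1"
  'a' x 1 => "a1"
  'b' x 1 => "b1"
  'c' x 2 => "c2"
  'a' x 1 => "a1"
Compressed: "c2a1c1b2c1a1b1c2a1"
Compressed length: 18

18


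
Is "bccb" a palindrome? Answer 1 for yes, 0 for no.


Input: bccb
Reversed: bccb
  Compare pos 0 ('b') with pos 3 ('b'): match
  Compare pos 1 ('c') with pos 2 ('c'): match
Result: palindrome

1


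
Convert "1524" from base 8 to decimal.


Input: "1524" in base 8
Positional expansion:
  Digit '1' (value 1) x 8^3 = 512
  Digit '5' (value 5) x 8^2 = 320
  Digit '2' (value 2) x 8^1 = 16
  Digit '4' (value 4) x 8^0 = 4
Sum = 852

852


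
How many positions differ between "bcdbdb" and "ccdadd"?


Comparing "bcdbdb" and "ccdadd" position by position:
  Position 0: 'b' vs 'c' => DIFFER
  Position 1: 'c' vs 'c' => same
  Position 2: 'd' vs 'd' => same
  Position 3: 'b' vs 'a' => DIFFER
  Position 4: 'd' vs 'd' => same
  Position 5: 'b' vs 'd' => DIFFER
Positions that differ: 3

3


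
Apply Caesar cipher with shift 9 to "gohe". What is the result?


Caesar cipher: shift "gohe" by 9
  'g' (pos 6) + 9 = pos 15 = 'p'
  'o' (pos 14) + 9 = pos 23 = 'x'
  'h' (pos 7) + 9 = pos 16 = 'q'
  'e' (pos 4) + 9 = pos 13 = 'n'
Result: pxqn

pxqn


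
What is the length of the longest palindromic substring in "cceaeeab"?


Input: "cceaeeab"
Checking substrings for palindromes:
  [3:7] "aeea" (len 4) => palindrome
  [2:5] "eae" (len 3) => palindrome
  [0:2] "cc" (len 2) => palindrome
  [4:6] "ee" (len 2) => palindrome
Longest palindromic substring: "aeea" with length 4

4


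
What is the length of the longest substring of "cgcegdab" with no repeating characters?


Input: "cgcegdab"
Sliding window (track last position of each char):
  Position 0 ('c'): window [0,0] length 1 -- new best
  Position 1 ('g'): window [0,1] length 2 -- new best
  Position 2 ('c'): repeat (last at 0), move window start to 1
  Position 2 ('c'): window [1,2] length 2
  Position 3 ('e'): window [1,3] length 3 -- new best
  Position 4 ('g'): repeat (last at 1), move window start to 2
  Position 4 ('g'): window [2,4] length 3
  Position 5 ('d'): window [2,5] length 4 -- new best
  Position 6 ('a'): window [2,6] length 5 -- new best
  Position 7 ('b'): window [2,7] length 6 -- new best
Longest substring with no repeats: "cegdab" with length 6

6


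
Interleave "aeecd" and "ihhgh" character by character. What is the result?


Interleaving "aeecd" and "ihhgh":
  Position 0: 'a' from first, 'i' from second => "ai"
  Position 1: 'e' from first, 'h' from second => "eh"
  Position 2: 'e' from first, 'h' from second => "eh"
  Position 3: 'c' from first, 'g' from second => "cg"
  Position 4: 'd' from first, 'h' from second => "dh"
Result: aiehehcgdh

aiehehcgdh


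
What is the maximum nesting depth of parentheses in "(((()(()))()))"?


Input: "(((()(()))()))"
Tracking depth:
  Position 0 '(': depth becomes 1
  Position 1 '(': depth becomes 2
  Position 2 '(': depth becomes 3
  Position 3 '(': depth becomes 4
  Position 4 ')': depth becomes 3
  Position 5 '(': depth becomes 4
  Position 6 '(': depth becomes 5
  Position 7 ')': depth becomes 4
  Position 8 ')': depth becomes 3
  Position 9 ')': depth becomes 2
  Position 10 '(': depth becomes 3
  Position 11 ')': depth becomes 2
  Position 12 ')': depth becomes 1
  Position 13 ')': depth becomes 0
Maximum depth reached: 5

5


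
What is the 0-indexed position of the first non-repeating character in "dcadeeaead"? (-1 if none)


Input: dcadeeaead
Character frequencies:
  'a': 3
  'c': 1
  'd': 3
  'e': 3
Scanning left to right for freq == 1:
  Position 0 ('d'): freq=3, skip
  Position 1 ('c'): unique! => answer = 1

1


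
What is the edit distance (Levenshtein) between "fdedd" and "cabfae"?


Computing edit distance: "fdedd" -> "cabfae"
DP table:
           c    a    b    f    a    e
      0    1    2    3    4    5    6
  f   1    1    2    3    3    4    5
  d   2    2    2    3    4    4    5
  e   3    3    3    3    4    5    4
  d   4    4    4    4    4    5    5
  d   5    5    5    5    5    5    6
Edit distance = dp[5][6] = 6

6


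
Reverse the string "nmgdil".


Input: nmgdil
Reading characters right to left:
  Position 5: 'l'
  Position 4: 'i'
  Position 3: 'd'
  Position 2: 'g'
  Position 1: 'm'
  Position 0: 'n'
Reversed: lidgmn

lidgmn


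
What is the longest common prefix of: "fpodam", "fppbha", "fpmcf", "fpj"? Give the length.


Words: fpodam, fppbha, fpmcf, fpj
  Position 0: all 'f' => match
  Position 1: all 'p' => match
  Position 2: ('o', 'p', 'm', 'j') => mismatch, stop
LCP = "fp" (length 2)

2


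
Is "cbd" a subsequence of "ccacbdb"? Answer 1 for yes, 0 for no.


Check if "cbd" is a subsequence of "ccacbdb"
Greedy scan:
  Position 0 ('c'): matches sub[0] = 'c'
  Position 1 ('c'): no match needed
  Position 2 ('a'): no match needed
  Position 3 ('c'): no match needed
  Position 4 ('b'): matches sub[1] = 'b'
  Position 5 ('d'): matches sub[2] = 'd'
  Position 6 ('b'): no match needed
All 3 characters matched => is a subsequence

1


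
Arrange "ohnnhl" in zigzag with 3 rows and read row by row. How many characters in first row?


Zigzag "ohnnhl" into 3 rows:
Placing characters:
  'o' => row 0
  'h' => row 1
  'n' => row 2
  'n' => row 1
  'h' => row 0
  'l' => row 1
Rows:
  Row 0: "oh"
  Row 1: "hnl"
  Row 2: "n"
First row length: 2

2


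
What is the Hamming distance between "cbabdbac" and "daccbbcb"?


Comparing "cbabdbac" and "daccbbcb" position by position:
  Position 0: 'c' vs 'd' => differ
  Position 1: 'b' vs 'a' => differ
  Position 2: 'a' vs 'c' => differ
  Position 3: 'b' vs 'c' => differ
  Position 4: 'd' vs 'b' => differ
  Position 5: 'b' vs 'b' => same
  Position 6: 'a' vs 'c' => differ
  Position 7: 'c' vs 'b' => differ
Total differences (Hamming distance): 7

7


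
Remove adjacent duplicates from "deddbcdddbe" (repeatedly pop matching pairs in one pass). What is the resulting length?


Input: deddbcdddbe
Stack-based adjacent duplicate removal:
  Read 'd': push. Stack: d
  Read 'e': push. Stack: de
  Read 'd': push. Stack: ded
  Read 'd': matches stack top 'd' => pop. Stack: de
  Read 'b': push. Stack: deb
  Read 'c': push. Stack: debc
  Read 'd': push. Stack: debcd
  Read 'd': matches stack top 'd' => pop. Stack: debc
  Read 'd': push. Stack: debcd
  Read 'b': push. Stack: debcdb
  Read 'e': push. Stack: debcdbe
Final stack: "debcdbe" (length 7)

7


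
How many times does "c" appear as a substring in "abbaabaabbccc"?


Searching for "c" in "abbaabaabbccc"
Scanning each position:
  Position 0: "a" => no
  Position 1: "b" => no
  Position 2: "b" => no
  Position 3: "a" => no
  Position 4: "a" => no
  Position 5: "b" => no
  Position 6: "a" => no
  Position 7: "a" => no
  Position 8: "b" => no
  Position 9: "b" => no
  Position 10: "c" => MATCH
  Position 11: "c" => MATCH
  Position 12: "c" => MATCH
Total occurrences: 3

3


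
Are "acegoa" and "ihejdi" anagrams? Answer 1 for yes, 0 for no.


Strings: "acegoa", "ihejdi"
Sorted first:  aacego
Sorted second: dehiij
Differ at position 0: 'a' vs 'd' => not anagrams

0


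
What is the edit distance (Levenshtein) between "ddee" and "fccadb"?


Computing edit distance: "ddee" -> "fccadb"
DP table:
           f    c    c    a    d    b
      0    1    2    3    4    5    6
  d   1    1    2    3    4    4    5
  d   2    2    2    3    4    4    5
  e   3    3    3    3    4    5    5
  e   4    4    4    4    4    5    6
Edit distance = dp[4][6] = 6

6


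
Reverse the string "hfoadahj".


Input: hfoadahj
Reading characters right to left:
  Position 7: 'j'
  Position 6: 'h'
  Position 5: 'a'
  Position 4: 'd'
  Position 3: 'a'
  Position 2: 'o'
  Position 1: 'f'
  Position 0: 'h'
Reversed: jhadaofh

jhadaofh


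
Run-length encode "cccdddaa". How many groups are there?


Input: cccdddaa
Scanning for consecutive runs:
  Group 1: 'c' x 3 (positions 0-2)
  Group 2: 'd' x 3 (positions 3-5)
  Group 3: 'a' x 2 (positions 6-7)
Total groups: 3

3


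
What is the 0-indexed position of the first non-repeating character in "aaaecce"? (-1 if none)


Input: aaaecce
Character frequencies:
  'a': 3
  'c': 2
  'e': 2
Scanning left to right for freq == 1:
  Position 0 ('a'): freq=3, skip
  Position 1 ('a'): freq=3, skip
  Position 2 ('a'): freq=3, skip
  Position 3 ('e'): freq=2, skip
  Position 4 ('c'): freq=2, skip
  Position 5 ('c'): freq=2, skip
  Position 6 ('e'): freq=2, skip
  No unique character found => answer = -1

-1


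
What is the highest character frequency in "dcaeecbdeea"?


Input: dcaeecbdeea
Character counts:
  'a': 2
  'b': 1
  'c': 2
  'd': 2
  'e': 4
Maximum frequency: 4

4


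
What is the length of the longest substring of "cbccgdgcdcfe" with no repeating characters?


Input: "cbccgdgcdcfe"
Sliding window (track last position of each char):
  Position 0 ('c'): window [0,0] length 1 -- new best
  Position 1 ('b'): window [0,1] length 2 -- new best
  Position 2 ('c'): repeat (last at 0), move window start to 1
  Position 2 ('c'): window [1,2] length 2
  Position 3 ('c'): repeat (last at 2), move window start to 3
  Position 3 ('c'): window [3,3] length 1
  Position 4 ('g'): window [3,4] length 2
  Position 5 ('d'): window [3,5] length 3 -- new best
  Position 6 ('g'): repeat (last at 4), move window start to 5
  Position 6 ('g'): window [5,6] length 2
  Position 7 ('c'): window [5,7] length 3
  Position 8 ('d'): repeat (last at 5), move window start to 6
  Position 8 ('d'): window [6,8] length 3
  Position 9 ('c'): repeat (last at 7), move window start to 8
  Position 9 ('c'): window [8,9] length 2
  Position 10 ('f'): window [8,10] length 3
  Position 11 ('e'): window [8,11] length 4 -- new best
Longest substring with no repeats: "dcfe" with length 4

4


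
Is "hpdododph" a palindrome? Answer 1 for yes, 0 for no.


Input: hpdododph
Reversed: hpdododph
  Compare pos 0 ('h') with pos 8 ('h'): match
  Compare pos 1 ('p') with pos 7 ('p'): match
  Compare pos 2 ('d') with pos 6 ('d'): match
  Compare pos 3 ('o') with pos 5 ('o'): match
Result: palindrome

1


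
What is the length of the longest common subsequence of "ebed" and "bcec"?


LCS of "ebed" and "bcec"
DP table:
           b    c    e    c
      0    0    0    0    0
  e   0    0    0    1    1
  b   0    1    1    1    1
  e   0    1    1    2    2
  d   0    1    1    2    2
LCS length = dp[4][4] = 2

2


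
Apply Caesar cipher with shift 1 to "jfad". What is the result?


Caesar cipher: shift "jfad" by 1
  'j' (pos 9) + 1 = pos 10 = 'k'
  'f' (pos 5) + 1 = pos 6 = 'g'
  'a' (pos 0) + 1 = pos 1 = 'b'
  'd' (pos 3) + 1 = pos 4 = 'e'
Result: kgbe

kgbe


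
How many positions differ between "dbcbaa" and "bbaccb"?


Comparing "dbcbaa" and "bbaccb" position by position:
  Position 0: 'd' vs 'b' => DIFFER
  Position 1: 'b' vs 'b' => same
  Position 2: 'c' vs 'a' => DIFFER
  Position 3: 'b' vs 'c' => DIFFER
  Position 4: 'a' vs 'c' => DIFFER
  Position 5: 'a' vs 'b' => DIFFER
Positions that differ: 5

5


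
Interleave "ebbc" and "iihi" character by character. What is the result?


Interleaving "ebbc" and "iihi":
  Position 0: 'e' from first, 'i' from second => "ei"
  Position 1: 'b' from first, 'i' from second => "bi"
  Position 2: 'b' from first, 'h' from second => "bh"
  Position 3: 'c' from first, 'i' from second => "ci"
Result: eibibhci

eibibhci


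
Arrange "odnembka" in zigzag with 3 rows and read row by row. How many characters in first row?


Zigzag "odnembka" into 3 rows:
Placing characters:
  'o' => row 0
  'd' => row 1
  'n' => row 2
  'e' => row 1
  'm' => row 0
  'b' => row 1
  'k' => row 2
  'a' => row 1
Rows:
  Row 0: "om"
  Row 1: "deba"
  Row 2: "nk"
First row length: 2

2


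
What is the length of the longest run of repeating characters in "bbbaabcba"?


Input: "bbbaabcba"
Scanning for longest run:
  Position 1 ('b'): continues run of 'b', length=2
  Position 2 ('b'): continues run of 'b', length=3
  Position 3 ('a'): new char, reset run to 1
  Position 4 ('a'): continues run of 'a', length=2
  Position 5 ('b'): new char, reset run to 1
  Position 6 ('c'): new char, reset run to 1
  Position 7 ('b'): new char, reset run to 1
  Position 8 ('a'): new char, reset run to 1
Longest run: 'b' with length 3

3


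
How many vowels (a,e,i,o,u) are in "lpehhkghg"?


Input: lpehhkghg
Checking each character:
  'l' at position 0: consonant
  'p' at position 1: consonant
  'e' at position 2: vowel (running total: 1)
  'h' at position 3: consonant
  'h' at position 4: consonant
  'k' at position 5: consonant
  'g' at position 6: consonant
  'h' at position 7: consonant
  'g' at position 8: consonant
Total vowels: 1

1


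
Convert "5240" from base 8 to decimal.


Input: "5240" in base 8
Positional expansion:
  Digit '5' (value 5) x 8^3 = 2560
  Digit '2' (value 2) x 8^2 = 128
  Digit '4' (value 4) x 8^1 = 32
  Digit '0' (value 0) x 8^0 = 0
Sum = 2720

2720


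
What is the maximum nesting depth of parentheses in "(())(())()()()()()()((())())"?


Input: "(())(())()()()()()()((())())"
Tracking depth:
  Position 0 '(': depth becomes 1
  Position 1 '(': depth becomes 2
  Position 2 ')': depth becomes 1
  Position 3 ')': depth becomes 0
  Position 4 '(': depth becomes 1
  Position 5 '(': depth becomes 2
  Position 6 ')': depth becomes 1
  Position 7 ')': depth becomes 0
  Position 8 '(': depth becomes 1
  Position 9 ')': depth becomes 0
  Position 10 '(': depth becomes 1
  Position 11 ')': depth becomes 0
  Position 12 '(': depth becomes 1
  Position 13 ')': depth becomes 0
  Position 14 '(': depth becomes 1
  Position 15 ')': depth becomes 0
  Position 16 '(': depth becomes 1
  Position 17 ')': depth becomes 0
  Position 18 '(': depth becomes 1
  Position 19 ')': depth becomes 0
  Position 20 '(': depth becomes 1
  Position 21 '(': depth becomes 2
  Position 22 '(': depth becomes 3
  Position 23 ')': depth becomes 2
  Position 24 ')': depth becomes 1
  Position 25 '(': depth becomes 2
  Position 26 ')': depth becomes 1
  Position 27 ')': depth becomes 0
Maximum depth reached: 3

3


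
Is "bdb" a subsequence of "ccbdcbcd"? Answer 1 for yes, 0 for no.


Check if "bdb" is a subsequence of "ccbdcbcd"
Greedy scan:
  Position 0 ('c'): no match needed
  Position 1 ('c'): no match needed
  Position 2 ('b'): matches sub[0] = 'b'
  Position 3 ('d'): matches sub[1] = 'd'
  Position 4 ('c'): no match needed
  Position 5 ('b'): matches sub[2] = 'b'
  Position 6 ('c'): no match needed
  Position 7 ('d'): no match needed
All 3 characters matched => is a subsequence

1


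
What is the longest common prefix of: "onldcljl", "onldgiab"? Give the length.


Words: onldcljl, onldgiab
  Position 0: all 'o' => match
  Position 1: all 'n' => match
  Position 2: all 'l' => match
  Position 3: all 'd' => match
  Position 4: ('c', 'g') => mismatch, stop
LCP = "onld" (length 4)

4


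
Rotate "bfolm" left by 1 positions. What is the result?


Input: "bfolm", rotate left by 1
First 1 characters: "b"
Remaining characters: "folm"
Concatenate remaining + first: "folm" + "b" = "folmb"

folmb


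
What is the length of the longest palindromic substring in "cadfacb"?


Input: "cadfacb"
Checking substrings for palindromes:
  No multi-char palindromic substrings found
Longest palindromic substring: "c" with length 1

1


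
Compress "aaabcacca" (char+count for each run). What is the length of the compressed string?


Input: aaabcacca
Runs:
  'a' x 3 => "a3"
  'b' x 1 => "b1"
  'c' x 1 => "c1"
  'a' x 1 => "a1"
  'c' x 2 => "c2"
  'a' x 1 => "a1"
Compressed: "a3b1c1a1c2a1"
Compressed length: 12

12


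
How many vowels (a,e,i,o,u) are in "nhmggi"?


Input: nhmggi
Checking each character:
  'n' at position 0: consonant
  'h' at position 1: consonant
  'm' at position 2: consonant
  'g' at position 3: consonant
  'g' at position 4: consonant
  'i' at position 5: vowel (running total: 1)
Total vowels: 1

1


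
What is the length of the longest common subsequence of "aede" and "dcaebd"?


LCS of "aede" and "dcaebd"
DP table:
           d    c    a    e    b    d
      0    0    0    0    0    0    0
  a   0    0    0    1    1    1    1
  e   0    0    0    1    2    2    2
  d   0    1    1    1    2    2    3
  e   0    1    1    1    2    2    3
LCS length = dp[4][6] = 3

3


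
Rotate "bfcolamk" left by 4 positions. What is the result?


Input: "bfcolamk", rotate left by 4
First 4 characters: "bfco"
Remaining characters: "lamk"
Concatenate remaining + first: "lamk" + "bfco" = "lamkbfco"

lamkbfco


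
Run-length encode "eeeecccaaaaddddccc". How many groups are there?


Input: eeeecccaaaaddddccc
Scanning for consecutive runs:
  Group 1: 'e' x 4 (positions 0-3)
  Group 2: 'c' x 3 (positions 4-6)
  Group 3: 'a' x 4 (positions 7-10)
  Group 4: 'd' x 4 (positions 11-14)
  Group 5: 'c' x 3 (positions 15-17)
Total groups: 5

5


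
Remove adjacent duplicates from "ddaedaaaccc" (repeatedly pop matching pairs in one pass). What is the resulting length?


Input: ddaedaaaccc
Stack-based adjacent duplicate removal:
  Read 'd': push. Stack: d
  Read 'd': matches stack top 'd' => pop. Stack: (empty)
  Read 'a': push. Stack: a
  Read 'e': push. Stack: ae
  Read 'd': push. Stack: aed
  Read 'a': push. Stack: aeda
  Read 'a': matches stack top 'a' => pop. Stack: aed
  Read 'a': push. Stack: aeda
  Read 'c': push. Stack: aedac
  Read 'c': matches stack top 'c' => pop. Stack: aeda
  Read 'c': push. Stack: aedac
Final stack: "aedac" (length 5)

5


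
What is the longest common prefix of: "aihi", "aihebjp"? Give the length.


Words: aihi, aihebjp
  Position 0: all 'a' => match
  Position 1: all 'i' => match
  Position 2: all 'h' => match
  Position 3: ('i', 'e') => mismatch, stop
LCP = "aih" (length 3)

3


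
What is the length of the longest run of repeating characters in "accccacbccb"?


Input: "accccacbccb"
Scanning for longest run:
  Position 1 ('c'): new char, reset run to 1
  Position 2 ('c'): continues run of 'c', length=2
  Position 3 ('c'): continues run of 'c', length=3
  Position 4 ('c'): continues run of 'c', length=4
  Position 5 ('a'): new char, reset run to 1
  Position 6 ('c'): new char, reset run to 1
  Position 7 ('b'): new char, reset run to 1
  Position 8 ('c'): new char, reset run to 1
  Position 9 ('c'): continues run of 'c', length=2
  Position 10 ('b'): new char, reset run to 1
Longest run: 'c' with length 4

4


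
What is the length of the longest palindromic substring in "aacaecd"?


Input: "aacaecd"
Checking substrings for palindromes:
  [1:4] "aca" (len 3) => palindrome
  [0:2] "aa" (len 2) => palindrome
Longest palindromic substring: "aca" with length 3

3


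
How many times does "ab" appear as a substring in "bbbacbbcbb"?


Searching for "ab" in "bbbacbbcbb"
Scanning each position:
  Position 0: "bb" => no
  Position 1: "bb" => no
  Position 2: "ba" => no
  Position 3: "ac" => no
  Position 4: "cb" => no
  Position 5: "bb" => no
  Position 6: "bc" => no
  Position 7: "cb" => no
  Position 8: "bb" => no
Total occurrences: 0

0


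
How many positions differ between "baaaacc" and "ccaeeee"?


Comparing "baaaacc" and "ccaeeee" position by position:
  Position 0: 'b' vs 'c' => DIFFER
  Position 1: 'a' vs 'c' => DIFFER
  Position 2: 'a' vs 'a' => same
  Position 3: 'a' vs 'e' => DIFFER
  Position 4: 'a' vs 'e' => DIFFER
  Position 5: 'c' vs 'e' => DIFFER
  Position 6: 'c' vs 'e' => DIFFER
Positions that differ: 6

6


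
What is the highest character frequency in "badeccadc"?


Input: badeccadc
Character counts:
  'a': 2
  'b': 1
  'c': 3
  'd': 2
  'e': 1
Maximum frequency: 3

3


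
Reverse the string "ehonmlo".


Input: ehonmlo
Reading characters right to left:
  Position 6: 'o'
  Position 5: 'l'
  Position 4: 'm'
  Position 3: 'n'
  Position 2: 'o'
  Position 1: 'h'
  Position 0: 'e'
Reversed: olmnohe

olmnohe


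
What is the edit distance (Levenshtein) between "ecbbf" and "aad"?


Computing edit distance: "ecbbf" -> "aad"
DP table:
           a    a    d
      0    1    2    3
  e   1    1    2    3
  c   2    2    2    3
  b   3    3    3    3
  b   4    4    4    4
  f   5    5    5    5
Edit distance = dp[5][3] = 5

5


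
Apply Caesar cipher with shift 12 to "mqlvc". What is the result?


Caesar cipher: shift "mqlvc" by 12
  'm' (pos 12) + 12 = pos 24 = 'y'
  'q' (pos 16) + 12 = pos 2 = 'c'
  'l' (pos 11) + 12 = pos 23 = 'x'
  'v' (pos 21) + 12 = pos 7 = 'h'
  'c' (pos 2) + 12 = pos 14 = 'o'
Result: ycxho

ycxho


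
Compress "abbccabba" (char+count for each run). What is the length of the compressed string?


Input: abbccabba
Runs:
  'a' x 1 => "a1"
  'b' x 2 => "b2"
  'c' x 2 => "c2"
  'a' x 1 => "a1"
  'b' x 2 => "b2"
  'a' x 1 => "a1"
Compressed: "a1b2c2a1b2a1"
Compressed length: 12

12


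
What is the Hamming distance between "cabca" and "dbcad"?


Comparing "cabca" and "dbcad" position by position:
  Position 0: 'c' vs 'd' => differ
  Position 1: 'a' vs 'b' => differ
  Position 2: 'b' vs 'c' => differ
  Position 3: 'c' vs 'a' => differ
  Position 4: 'a' vs 'd' => differ
Total differences (Hamming distance): 5

5


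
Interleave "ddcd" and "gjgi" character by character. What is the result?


Interleaving "ddcd" and "gjgi":
  Position 0: 'd' from first, 'g' from second => "dg"
  Position 1: 'd' from first, 'j' from second => "dj"
  Position 2: 'c' from first, 'g' from second => "cg"
  Position 3: 'd' from first, 'i' from second => "di"
Result: dgdjcgdi

dgdjcgdi


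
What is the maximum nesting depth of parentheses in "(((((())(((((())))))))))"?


Input: "(((((())(((((())))))))))"
Tracking depth:
  Position 0 '(': depth becomes 1
  Position 1 '(': depth becomes 2
  Position 2 '(': depth becomes 3
  Position 3 '(': depth becomes 4
  Position 4 '(': depth becomes 5
  Position 5 '(': depth becomes 6
  Position 6 ')': depth becomes 5
  Position 7 ')': depth becomes 4
  Position 8 '(': depth becomes 5
  Position 9 '(': depth becomes 6
  Position 10 '(': depth becomes 7
  Position 11 '(': depth becomes 8
  Position 12 '(': depth becomes 9
  Position 13 '(': depth becomes 10
  Position 14 ')': depth becomes 9
  Position 15 ')': depth becomes 8
  Position 16 ')': depth becomes 7
  Position 17 ')': depth becomes 6
  Position 18 ')': depth becomes 5
  Position 19 ')': depth becomes 4
  Position 20 ')': depth becomes 3
  Position 21 ')': depth becomes 2
  Position 22 ')': depth becomes 1
  Position 23 ')': depth becomes 0
Maximum depth reached: 10

10


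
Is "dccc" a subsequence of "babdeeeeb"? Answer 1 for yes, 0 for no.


Check if "dccc" is a subsequence of "babdeeeeb"
Greedy scan:
  Position 0 ('b'): no match needed
  Position 1 ('a'): no match needed
  Position 2 ('b'): no match needed
  Position 3 ('d'): matches sub[0] = 'd'
  Position 4 ('e'): no match needed
  Position 5 ('e'): no match needed
  Position 6 ('e'): no match needed
  Position 7 ('e'): no match needed
  Position 8 ('b'): no match needed
Only matched 1/4 characters => not a subsequence

0


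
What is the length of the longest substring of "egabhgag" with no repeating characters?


Input: "egabhgag"
Sliding window (track last position of each char):
  Position 0 ('e'): window [0,0] length 1 -- new best
  Position 1 ('g'): window [0,1] length 2 -- new best
  Position 2 ('a'): window [0,2] length 3 -- new best
  Position 3 ('b'): window [0,3] length 4 -- new best
  Position 4 ('h'): window [0,4] length 5 -- new best
  Position 5 ('g'): repeat (last at 1), move window start to 2
  Position 5 ('g'): window [2,5] length 4
  Position 6 ('a'): repeat (last at 2), move window start to 3
  Position 6 ('a'): window [3,6] length 4
  Position 7 ('g'): repeat (last at 5), move window start to 6
  Position 7 ('g'): window [6,7] length 2
Longest substring with no repeats: "egabh" with length 5

5
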